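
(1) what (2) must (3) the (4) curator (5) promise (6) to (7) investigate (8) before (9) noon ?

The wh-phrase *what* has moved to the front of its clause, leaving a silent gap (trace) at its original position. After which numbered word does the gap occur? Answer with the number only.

7

In situ: The curator must promise to investigate what before noon.
The filler 'what' is interpreted as the direct object of 'investigate'. Wh-movement fronts it, leaving a gap right after 'investigate':
What must the curator promise to investigate ___ before noon?
'investigate' is word 7.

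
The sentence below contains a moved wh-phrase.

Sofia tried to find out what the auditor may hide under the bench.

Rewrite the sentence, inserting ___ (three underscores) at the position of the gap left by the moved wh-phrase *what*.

In situ: The auditor may hide what under the bench.
'what' functions as the direct object of 'hide'. The gap is right after 'hide'.

Sofia tried to find out what the auditor may hide ___ under the bench.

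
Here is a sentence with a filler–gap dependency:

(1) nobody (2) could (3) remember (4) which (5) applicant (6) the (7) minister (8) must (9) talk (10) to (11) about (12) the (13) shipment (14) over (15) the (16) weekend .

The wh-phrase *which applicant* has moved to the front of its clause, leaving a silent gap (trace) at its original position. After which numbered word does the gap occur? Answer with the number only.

10

In situ: The minister must talk to which applicant about the shipment over the weekend.
'which applicant' functions as the object of the preposition 'to'. Wh-movement fronts it, leaving a gap right after 'to':
Nobody could remember which applicant the minister must talk to ___ about the shipment over the weekend.
'to' is word 10.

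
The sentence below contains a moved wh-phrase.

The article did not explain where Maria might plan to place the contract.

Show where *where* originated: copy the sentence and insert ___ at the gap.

The article did not explain where Maria might plan to place the contract ___.

Before movement: Maria might plan to place the contract where.
'where' functions as the locative complement of 'place'. The gap is right after 'contract'.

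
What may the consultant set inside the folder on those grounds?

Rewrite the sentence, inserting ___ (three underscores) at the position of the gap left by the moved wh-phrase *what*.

Pre-movement form: The consultant may set what inside the folder on those grounds.
'what' functions as the direct object of 'set'. The gap is right after 'set'.

What may the consultant set ___ inside the folder on those grounds?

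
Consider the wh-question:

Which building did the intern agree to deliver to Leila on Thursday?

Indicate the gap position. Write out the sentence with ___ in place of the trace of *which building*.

Underlying clause: The intern did agree to deliver which building to Leila on Thursday.
The filler 'which building' is interpreted as the direct object of 'deliver'. The gap is right after 'deliver'.

Which building did the intern agree to deliver ___ to Leila on Thursday?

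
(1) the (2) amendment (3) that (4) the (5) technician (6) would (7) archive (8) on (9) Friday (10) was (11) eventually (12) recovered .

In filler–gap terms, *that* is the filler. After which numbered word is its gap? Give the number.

'that' functions as the direct object of 'archive'. Wh-movement fronts it, leaving a gap right after 'archive':
The amendment that the technician would archive ___ on Friday was eventually recovered.
'archive' is word 7.

7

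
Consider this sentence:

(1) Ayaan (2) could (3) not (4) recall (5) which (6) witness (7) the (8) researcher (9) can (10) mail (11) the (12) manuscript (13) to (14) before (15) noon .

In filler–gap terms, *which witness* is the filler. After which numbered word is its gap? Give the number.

13

Pre-movement form: The researcher can mail the manuscript to which witness before noon.
'which witness' functions as the object of the preposition 'to' (recipient of 'mail'). Wh-movement fronts it, leaving a gap right after 'to':
Ayaan could not recall which witness the researcher can mail the manuscript to ___ before noon.
'to' is word 13.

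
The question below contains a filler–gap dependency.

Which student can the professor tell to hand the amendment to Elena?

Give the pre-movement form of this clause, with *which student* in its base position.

The professor can tell which student to hand the amendment to Elena.

The filler 'which student' is interpreted as the direct object of 'tell'. It moves to the left edge, and the trace sits right after 'tell':
Which student can the professor tell ___ to hand the amendment to Elena?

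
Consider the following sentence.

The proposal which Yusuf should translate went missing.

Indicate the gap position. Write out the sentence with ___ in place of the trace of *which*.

The proposal which Yusuf should translate ___ went missing.

The filler 'which' is interpreted as the direct object of 'translate'. The gap is right after 'translate'.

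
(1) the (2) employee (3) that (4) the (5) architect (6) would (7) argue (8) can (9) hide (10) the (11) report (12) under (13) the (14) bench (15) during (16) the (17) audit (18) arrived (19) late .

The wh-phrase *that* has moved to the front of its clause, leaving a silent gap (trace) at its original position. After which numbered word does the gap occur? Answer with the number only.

'that' is the subject of the clause embedded under 'argue'. Fronting leaves a gap immediately after 'argue':
The employee that the architect would argue ___ can hide the report under the bench during the audit arrived late.
'argue' is word 7.

7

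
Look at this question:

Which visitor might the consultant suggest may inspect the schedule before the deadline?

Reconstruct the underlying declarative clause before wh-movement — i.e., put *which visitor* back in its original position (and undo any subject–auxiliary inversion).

The consultant might suggest which visitor may inspect the schedule before the deadline.

'which visitor' functions as the subject of the clause embedded under 'suggest'. Wh-movement fronts it, leaving a gap right after 'suggest':
Which visitor might the consultant suggest ___ may inspect the schedule before the deadline?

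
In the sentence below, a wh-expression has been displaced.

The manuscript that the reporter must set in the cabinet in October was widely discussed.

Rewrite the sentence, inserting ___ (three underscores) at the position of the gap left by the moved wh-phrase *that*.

'that' is the direct object of 'set'. The gap is right after 'set'.

The manuscript that the reporter must set ___ in the cabinet in October was widely discussed.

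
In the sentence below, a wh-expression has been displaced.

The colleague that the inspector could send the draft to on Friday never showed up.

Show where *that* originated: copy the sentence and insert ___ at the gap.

The colleague that the inspector could send the draft to ___ on Friday never showed up.

'that' functions as the object of the preposition 'to' (recipient of 'send'). The gap is right after 'to'.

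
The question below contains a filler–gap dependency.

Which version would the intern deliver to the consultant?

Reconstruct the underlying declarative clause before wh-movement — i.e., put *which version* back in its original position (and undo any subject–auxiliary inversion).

The intern would deliver which version to the consultant.

The filler 'which version' is interpreted as the direct object of 'deliver'. Fronting leaves a gap immediately after 'deliver':
Which version would the intern deliver ___ to the consultant?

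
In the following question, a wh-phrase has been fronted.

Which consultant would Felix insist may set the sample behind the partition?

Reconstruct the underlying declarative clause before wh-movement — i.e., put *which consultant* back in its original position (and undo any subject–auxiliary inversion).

Felix would insist which consultant may set the sample behind the partition.

'which consultant' functions as the subject of the clause embedded under 'insist'. Fronting leaves a gap immediately after 'insist':
Which consultant would Felix insist ___ may set the sample behind the partition?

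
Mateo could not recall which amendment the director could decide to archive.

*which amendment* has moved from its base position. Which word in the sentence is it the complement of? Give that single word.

archive

Before movement: The director could decide to archive which amendment.
'which amendment' is the direct object of 'archive'. It moves to the left edge, and the trace sits right after 'archive':
Mateo could not recall which amendment the director could decide to archive ___.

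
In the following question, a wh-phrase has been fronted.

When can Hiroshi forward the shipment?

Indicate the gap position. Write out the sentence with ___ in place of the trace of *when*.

When can Hiroshi forward the shipment ___?

Pre-movement form: Hiroshi can forward the shipment when.
'when' functions as the temporal adjunct. The gap is right after 'shipment'.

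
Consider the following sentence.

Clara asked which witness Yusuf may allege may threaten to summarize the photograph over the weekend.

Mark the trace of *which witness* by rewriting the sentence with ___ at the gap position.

Clara asked which witness Yusuf may allege ___ may threaten to summarize the photograph over the weekend.

Before movement: Yusuf may allege which witness may threaten to summarize the photograph over the weekend.
'which witness' functions as the subject of the clause embedded under 'allege'. The gap is right after 'allege'.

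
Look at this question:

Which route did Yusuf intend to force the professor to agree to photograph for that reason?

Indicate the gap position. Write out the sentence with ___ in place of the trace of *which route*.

Pre-movement form: Yusuf did intend to force the professor to agree to photograph which route for that reason.
'which route' is the direct object of 'photograph'. The gap is right after 'photograph'.

Which route did Yusuf intend to force the professor to agree to photograph ___ for that reason?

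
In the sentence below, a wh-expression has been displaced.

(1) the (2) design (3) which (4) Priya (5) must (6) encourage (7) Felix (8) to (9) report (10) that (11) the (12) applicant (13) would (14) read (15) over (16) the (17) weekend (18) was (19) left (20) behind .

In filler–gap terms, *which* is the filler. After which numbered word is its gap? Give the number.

14

'which' is the direct object of 'read'. Wh-movement fronts it, leaving a gap right after 'read':
The design which Priya must encourage Felix to report that the applicant would read ___ over the weekend was left behind.
'read' is word 14.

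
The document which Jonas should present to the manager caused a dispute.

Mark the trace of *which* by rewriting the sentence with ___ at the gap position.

'which' is the direct object of 'present'. The gap is right after 'present'.

The document which Jonas should present ___ to the manager caused a dispute.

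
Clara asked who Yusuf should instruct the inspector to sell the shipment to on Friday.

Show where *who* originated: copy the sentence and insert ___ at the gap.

Clara asked who Yusuf should instruct the inspector to sell the shipment to ___ on Friday.

Pre-movement form: Yusuf should instruct the inspector to sell the shipment to who on Friday.
'who' is the object of the preposition 'to' (recipient of 'sell'). The gap is right after 'to'.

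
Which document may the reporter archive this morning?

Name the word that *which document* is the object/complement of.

Before movement: The reporter may archive which document this morning.
The filler 'which document' is interpreted as the direct object of 'archive'. Fronting leaves a gap immediately after 'archive':
Which document may the reporter archive ___ this morning?

archive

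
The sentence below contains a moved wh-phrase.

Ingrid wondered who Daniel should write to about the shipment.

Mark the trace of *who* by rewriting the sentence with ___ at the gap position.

Ingrid wondered who Daniel should write to ___ about the shipment.

Underlying clause: Daniel should write to who about the shipment.
'who' is the object of the preposition 'to'. The gap is right after 'to'.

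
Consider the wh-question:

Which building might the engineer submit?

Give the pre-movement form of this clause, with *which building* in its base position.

'which building' is the direct object of 'submit'. Fronting leaves a gap immediately after 'submit':
Which building might the engineer submit ___?

The engineer might submit which building.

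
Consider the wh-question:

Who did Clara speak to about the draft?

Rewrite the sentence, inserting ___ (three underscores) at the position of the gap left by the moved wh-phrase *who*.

Underlying clause: Clara did speak to who about the draft.
The filler 'who' is interpreted as the object of the preposition 'to'. The gap is right after 'to'.

Who did Clara speak to ___ about the draft?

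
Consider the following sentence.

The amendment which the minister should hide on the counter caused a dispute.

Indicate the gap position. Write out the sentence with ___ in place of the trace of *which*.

The filler 'which' is interpreted as the direct object of 'hide'. The gap is right after 'hide'.

The amendment which the minister should hide ___ on the counter caused a dispute.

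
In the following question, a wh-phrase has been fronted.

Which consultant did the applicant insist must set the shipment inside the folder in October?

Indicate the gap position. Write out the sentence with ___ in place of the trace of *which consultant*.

Which consultant did the applicant insist ___ must set the shipment inside the folder in October?

In situ: The applicant did insist which consultant must set the shipment inside the folder in October.
'which consultant' functions as the subject of the clause embedded under 'insist'. The gap is right after 'insist'.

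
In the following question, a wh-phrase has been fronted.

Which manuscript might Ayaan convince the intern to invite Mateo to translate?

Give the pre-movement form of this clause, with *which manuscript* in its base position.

Ayaan might convince the intern to invite Mateo to translate which manuscript.

'which manuscript' functions as the direct object of 'translate'. Wh-movement fronts it, leaving a gap right after 'translate':
Which manuscript might Ayaan convince the intern to invite Mateo to translate ___?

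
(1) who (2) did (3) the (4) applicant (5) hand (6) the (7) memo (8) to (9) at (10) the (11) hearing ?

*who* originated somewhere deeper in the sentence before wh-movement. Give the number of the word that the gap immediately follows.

Underlying clause: The applicant did hand the memo to who at the hearing.
The filler 'who' is interpreted as the object of the preposition 'to' (recipient of 'hand'). It moves to the left edge, and the trace sits right after 'to':
Who did the applicant hand the memo to ___ at the hearing?
'to' is word 8.

8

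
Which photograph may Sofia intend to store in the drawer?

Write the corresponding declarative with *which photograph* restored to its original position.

Sofia may intend to store which photograph in the drawer.

'which photograph' is the direct object of 'store'. Wh-movement fronts it, leaving a gap right after 'store':
Which photograph may Sofia intend to store ___ in the drawer?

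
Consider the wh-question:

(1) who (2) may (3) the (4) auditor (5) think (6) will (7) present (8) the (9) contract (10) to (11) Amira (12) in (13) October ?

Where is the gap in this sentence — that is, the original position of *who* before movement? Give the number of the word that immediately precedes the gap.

5

In situ: The auditor may think who will present the contract to Amira in October.
The filler 'who' is interpreted as the subject of the clause embedded under 'think'. Wh-movement fronts it, leaving a gap right after 'think':
Who may the auditor think ___ will present the contract to Amira in October?
'think' is word 5.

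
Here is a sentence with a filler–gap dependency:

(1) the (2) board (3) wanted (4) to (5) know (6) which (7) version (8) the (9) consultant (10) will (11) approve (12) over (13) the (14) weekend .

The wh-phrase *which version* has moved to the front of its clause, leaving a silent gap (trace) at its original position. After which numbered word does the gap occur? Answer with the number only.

11

Underlying clause: The consultant will approve which version over the weekend.
The filler 'which version' is interpreted as the direct object of 'approve'. It moves to the left edge, and the trace sits right after 'approve':
The board wanted to know which version the consultant will approve ___ over the weekend.
'approve' is word 11.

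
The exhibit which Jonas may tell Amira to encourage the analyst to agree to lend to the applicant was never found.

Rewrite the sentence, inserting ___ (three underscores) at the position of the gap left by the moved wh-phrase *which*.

The exhibit which Jonas may tell Amira to encourage the analyst to agree to lend ___ to the applicant was never found.

'which' functions as the direct object of 'lend'. The gap is right after 'lend'.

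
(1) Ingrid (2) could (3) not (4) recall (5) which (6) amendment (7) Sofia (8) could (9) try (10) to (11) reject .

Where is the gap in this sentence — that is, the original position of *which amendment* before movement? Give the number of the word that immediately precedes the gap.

Before movement: Sofia could try to reject which amendment.
The filler 'which amendment' is interpreted as the direct object of 'reject'. It moves to the left edge, and the trace sits right after 'reject':
Ingrid could not recall which amendment Sofia could try to reject ___.
'reject' is word 11.

11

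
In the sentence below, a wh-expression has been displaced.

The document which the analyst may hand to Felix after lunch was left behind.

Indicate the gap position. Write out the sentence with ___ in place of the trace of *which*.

The filler 'which' is interpreted as the direct object of 'hand'. The gap is right after 'hand'.

The document which the analyst may hand ___ to Felix after lunch was left behind.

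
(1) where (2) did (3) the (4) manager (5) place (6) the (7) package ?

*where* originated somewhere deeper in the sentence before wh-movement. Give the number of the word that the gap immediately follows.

7

Underlying clause: The manager did place the package where.
'where' functions as the locative complement of 'place'. Wh-movement fronts it, leaving a gap right after 'package':
Where did the manager place the package ___?
'package' is word 7.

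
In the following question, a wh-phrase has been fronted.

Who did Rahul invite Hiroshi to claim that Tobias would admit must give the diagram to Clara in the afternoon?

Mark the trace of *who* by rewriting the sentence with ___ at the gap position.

Who did Rahul invite Hiroshi to claim that Tobias would admit ___ must give the diagram to Clara in the afternoon?

Before movement: Rahul did invite Hiroshi to claim that Tobias would admit who must give the diagram to Clara in the afternoon.
'who' functions as the subject of the clause embedded under 'admit'. The gap is right after 'admit'.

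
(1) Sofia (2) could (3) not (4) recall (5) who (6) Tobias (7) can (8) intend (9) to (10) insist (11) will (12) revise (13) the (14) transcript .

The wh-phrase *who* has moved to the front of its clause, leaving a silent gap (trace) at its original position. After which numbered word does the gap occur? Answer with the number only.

Pre-movement form: Tobias can intend to insist who will revise the transcript.
The filler 'who' is interpreted as the subject of the clause embedded under 'insist'. Wh-movement fronts it, leaving a gap right after 'insist':
Sofia could not recall who Tobias can intend to insist ___ will revise the transcript.
'insist' is word 10.

10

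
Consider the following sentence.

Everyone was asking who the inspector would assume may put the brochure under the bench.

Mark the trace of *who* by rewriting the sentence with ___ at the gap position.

Everyone was asking who the inspector would assume ___ may put the brochure under the bench.

Before movement: The inspector would assume who may put the brochure under the bench.
'who' is the subject of the clause embedded under 'assume'. The gap is right after 'assume'.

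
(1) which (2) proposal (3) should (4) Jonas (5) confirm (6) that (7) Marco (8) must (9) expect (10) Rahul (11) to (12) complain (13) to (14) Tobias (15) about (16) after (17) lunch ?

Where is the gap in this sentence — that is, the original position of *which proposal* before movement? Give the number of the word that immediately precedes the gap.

15

Underlying clause: Jonas should confirm that Marco must expect Rahul to complain to Tobias about which proposal after lunch.
'which proposal' functions as the object of the preposition 'about'. Wh-movement fronts it, leaving a gap right after 'about':
Which proposal should Jonas confirm that Marco must expect Rahul to complain to Tobias about ___ after lunch?
'about' is word 15.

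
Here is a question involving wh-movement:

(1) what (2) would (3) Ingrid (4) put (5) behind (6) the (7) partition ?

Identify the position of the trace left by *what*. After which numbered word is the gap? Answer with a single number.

4

Underlying clause: Ingrid would put what behind the partition.
'what' is the direct object of 'put'. Fronting leaves a gap immediately after 'put':
What would Ingrid put ___ behind the partition?
'put' is word 4.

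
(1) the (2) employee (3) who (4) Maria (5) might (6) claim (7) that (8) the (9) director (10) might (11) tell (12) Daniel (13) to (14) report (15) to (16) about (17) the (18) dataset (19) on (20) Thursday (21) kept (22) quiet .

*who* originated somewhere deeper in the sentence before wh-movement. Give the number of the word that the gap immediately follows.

15

'who' functions as the object of the preposition 'to'. Fronting leaves a gap immediately after 'to':
The employee who Maria might claim that the director might tell Daniel to report to ___ about the dataset on Thursday kept quiet.
'to' is word 15.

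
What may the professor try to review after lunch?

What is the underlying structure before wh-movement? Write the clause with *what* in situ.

The professor may try to review what after lunch.

'what' is the direct object of 'review'. Wh-movement fronts it, leaving a gap right after 'review':
What may the professor try to review ___ after lunch?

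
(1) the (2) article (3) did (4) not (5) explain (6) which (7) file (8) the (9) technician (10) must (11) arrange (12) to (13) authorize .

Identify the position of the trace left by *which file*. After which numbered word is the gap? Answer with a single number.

Pre-movement form: The technician must arrange to authorize which file.
'which file' is the direct object of 'authorize'. Fronting leaves a gap immediately after 'authorize':
The article did not explain which file the technician must arrange to authorize ___.
'authorize' is word 13.

13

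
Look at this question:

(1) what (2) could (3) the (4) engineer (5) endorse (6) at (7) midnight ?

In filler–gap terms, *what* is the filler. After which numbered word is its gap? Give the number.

5

Pre-movement form: The engineer could endorse what at midnight.
The filler 'what' is interpreted as the direct object of 'endorse'. Wh-movement fronts it, leaving a gap right after 'endorse':
What could the engineer endorse ___ at midnight?
'endorse' is word 5.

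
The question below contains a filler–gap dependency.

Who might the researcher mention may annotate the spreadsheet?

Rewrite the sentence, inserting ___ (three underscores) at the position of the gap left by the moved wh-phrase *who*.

Who might the researcher mention ___ may annotate the spreadsheet?

In situ: The researcher might mention who may annotate the spreadsheet.
'who' is the subject of the clause embedded under 'mention'. The gap is right after 'mention'.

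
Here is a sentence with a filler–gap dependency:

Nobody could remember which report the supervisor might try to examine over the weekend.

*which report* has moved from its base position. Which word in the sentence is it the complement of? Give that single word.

examine

Before movement: The supervisor might try to examine which report over the weekend.
The filler 'which report' is interpreted as the direct object of 'examine'. Fronting leaves a gap immediately after 'examine':
Nobody could remember which report the supervisor might try to examine ___ over the weekend.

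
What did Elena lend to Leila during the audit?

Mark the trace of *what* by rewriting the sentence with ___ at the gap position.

What did Elena lend ___ to Leila during the audit?

Underlying clause: Elena did lend what to Leila during the audit.
The filler 'what' is interpreted as the direct object of 'lend'. The gap is right after 'lend'.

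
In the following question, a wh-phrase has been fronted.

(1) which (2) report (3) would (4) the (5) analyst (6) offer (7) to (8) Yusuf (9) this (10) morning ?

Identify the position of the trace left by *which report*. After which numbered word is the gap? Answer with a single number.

In situ: The analyst would offer which report to Yusuf this morning.
'which report' is the direct object of 'offer'. Fronting leaves a gap immediately after 'offer':
Which report would the analyst offer ___ to Yusuf this morning?
'offer' is word 6.

6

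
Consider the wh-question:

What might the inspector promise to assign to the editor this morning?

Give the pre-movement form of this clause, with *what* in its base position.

'what' is the direct object of 'assign'. Fronting leaves a gap immediately after 'assign':
What might the inspector promise to assign ___ to the editor this morning?

The inspector might promise to assign what to the editor this morning.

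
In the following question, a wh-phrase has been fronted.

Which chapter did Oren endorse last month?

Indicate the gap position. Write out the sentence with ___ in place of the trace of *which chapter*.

Pre-movement form: Oren did endorse which chapter last month.
The filler 'which chapter' is interpreted as the direct object of 'endorse'. The gap is right after 'endorse'.

Which chapter did Oren endorse ___ last month?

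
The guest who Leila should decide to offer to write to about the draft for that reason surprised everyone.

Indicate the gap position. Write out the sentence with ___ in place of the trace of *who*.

'who' functions as the object of the preposition 'to'. The gap is right after 'to'.

The guest who Leila should decide to offer to write to ___ about the draft for that reason surprised everyone.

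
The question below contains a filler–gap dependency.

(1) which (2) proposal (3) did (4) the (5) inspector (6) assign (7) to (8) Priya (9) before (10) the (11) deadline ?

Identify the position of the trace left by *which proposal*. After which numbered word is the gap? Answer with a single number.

Underlying clause: The inspector did assign which proposal to Priya before the deadline.
'which proposal' functions as the direct object of 'assign'. Fronting leaves a gap immediately after 'assign':
Which proposal did the inspector assign ___ to Priya before the deadline?
'assign' is word 6.

6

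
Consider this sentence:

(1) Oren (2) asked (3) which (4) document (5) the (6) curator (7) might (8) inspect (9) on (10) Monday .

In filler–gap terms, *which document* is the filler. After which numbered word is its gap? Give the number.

8

Underlying clause: The curator might inspect which document on Monday.
'which document' is the direct object of 'inspect'. Wh-movement fronts it, leaving a gap right after 'inspect':
Oren asked which document the curator might inspect ___ on Monday.
'inspect' is word 8.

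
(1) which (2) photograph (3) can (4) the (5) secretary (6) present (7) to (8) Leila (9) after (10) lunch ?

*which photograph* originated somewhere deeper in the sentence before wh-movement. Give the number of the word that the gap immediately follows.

Before movement: The secretary can present which photograph to Leila after lunch.
The filler 'which photograph' is interpreted as the direct object of 'present'. Fronting leaves a gap immediately after 'present':
Which photograph can the secretary present ___ to Leila after lunch?
'present' is word 6.

6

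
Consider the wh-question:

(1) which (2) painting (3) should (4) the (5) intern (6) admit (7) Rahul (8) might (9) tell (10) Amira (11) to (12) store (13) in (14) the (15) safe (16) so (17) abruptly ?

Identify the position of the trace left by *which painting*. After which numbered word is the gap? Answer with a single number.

12

Underlying clause: The intern should admit Rahul might tell Amira to store which painting in the safe so abruptly.
'which painting' is the direct object of 'store'. Fronting leaves a gap immediately after 'store':
Which painting should the intern admit Rahul might tell Amira to store ___ in the safe so abruptly?
'store' is word 12.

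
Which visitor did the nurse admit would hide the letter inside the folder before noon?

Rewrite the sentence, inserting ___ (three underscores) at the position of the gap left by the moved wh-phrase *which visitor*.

Which visitor did the nurse admit ___ would hide the letter inside the folder before noon?

Underlying clause: The nurse did admit which visitor would hide the letter inside the folder before noon.
'which visitor' is the subject of the clause embedded under 'admit'. The gap is right after 'admit'.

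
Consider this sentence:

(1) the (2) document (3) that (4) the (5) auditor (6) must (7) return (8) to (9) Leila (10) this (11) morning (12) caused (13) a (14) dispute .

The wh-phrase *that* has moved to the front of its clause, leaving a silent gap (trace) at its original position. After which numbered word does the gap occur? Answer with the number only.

The filler 'that' is interpreted as the direct object of 'return'. Fronting leaves a gap immediately after 'return':
The document that the auditor must return ___ to Leila this morning caused a dispute.
'return' is word 7.

7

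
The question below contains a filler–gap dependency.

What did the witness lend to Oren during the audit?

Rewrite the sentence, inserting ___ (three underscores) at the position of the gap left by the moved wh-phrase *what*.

Before movement: The witness did lend what to Oren during the audit.
The filler 'what' is interpreted as the direct object of 'lend'. The gap is right after 'lend'.

What did the witness lend ___ to Oren during the audit?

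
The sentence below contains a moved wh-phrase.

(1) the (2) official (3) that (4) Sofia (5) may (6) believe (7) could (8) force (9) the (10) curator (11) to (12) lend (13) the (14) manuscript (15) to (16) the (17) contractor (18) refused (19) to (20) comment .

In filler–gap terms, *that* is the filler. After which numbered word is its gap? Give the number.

6

'that' is the subject of the clause embedded under 'believe'. It moves to the left edge, and the trace sits right after 'believe':
The official that Sofia may believe ___ could force the curator to lend the manuscript to the contractor refused to comment.
'believe' is word 6.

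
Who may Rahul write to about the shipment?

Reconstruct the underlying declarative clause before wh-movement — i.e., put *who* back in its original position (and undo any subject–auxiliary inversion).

The filler 'who' is interpreted as the object of the preposition 'to'. It moves to the left edge, and the trace sits right after 'to':
Who may Rahul write to ___ about the shipment?

Rahul may write to who about the shipment.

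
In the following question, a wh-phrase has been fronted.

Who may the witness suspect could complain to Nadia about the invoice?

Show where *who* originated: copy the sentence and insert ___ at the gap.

In situ: The witness may suspect who could complain to Nadia about the invoice.
The filler 'who' is interpreted as the subject of the clause embedded under 'suspect'. The gap is right after 'suspect'.

Who may the witness suspect ___ could complain to Nadia about the invoice?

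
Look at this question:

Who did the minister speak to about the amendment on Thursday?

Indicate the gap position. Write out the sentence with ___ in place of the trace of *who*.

Who did the minister speak to ___ about the amendment on Thursday?

In situ: The minister did speak to who about the amendment on Thursday.
'who' functions as the object of the preposition 'to'. The gap is right after 'to'.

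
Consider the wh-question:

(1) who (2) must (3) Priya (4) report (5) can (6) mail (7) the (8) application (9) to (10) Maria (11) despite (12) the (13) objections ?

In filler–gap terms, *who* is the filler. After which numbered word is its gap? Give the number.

4

Before movement: Priya must report who can mail the application to Maria despite the objections.
'who' is the subject of the clause embedded under 'report'. It moves to the left edge, and the trace sits right after 'report':
Who must Priya report ___ can mail the application to Maria despite the objections?
'report' is word 4.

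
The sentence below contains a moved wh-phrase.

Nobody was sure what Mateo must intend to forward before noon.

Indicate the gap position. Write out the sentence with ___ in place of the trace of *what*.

Nobody was sure what Mateo must intend to forward ___ before noon.

In situ: Mateo must intend to forward what before noon.
'what' functions as the direct object of 'forward'. The gap is right after 'forward'.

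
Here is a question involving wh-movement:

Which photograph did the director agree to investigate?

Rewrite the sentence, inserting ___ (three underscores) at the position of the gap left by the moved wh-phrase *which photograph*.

Which photograph did the director agree to investigate ___?

Before movement: The director did agree to investigate which photograph.
'which photograph' functions as the direct object of 'investigate'. The gap is right after 'investigate'.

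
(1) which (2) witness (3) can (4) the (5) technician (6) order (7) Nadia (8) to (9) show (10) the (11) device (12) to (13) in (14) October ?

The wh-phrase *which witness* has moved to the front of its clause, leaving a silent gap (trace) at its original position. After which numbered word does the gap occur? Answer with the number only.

Pre-movement form: The technician can order Nadia to show the device to which witness in October.
'which witness' functions as the object of the preposition 'to' (recipient of 'show'). Wh-movement fronts it, leaving a gap right after 'to':
Which witness can the technician order Nadia to show the device to ___ in October?
'to' is word 12.

12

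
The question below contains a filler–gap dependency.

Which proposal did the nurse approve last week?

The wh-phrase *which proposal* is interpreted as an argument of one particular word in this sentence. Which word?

Pre-movement form: The nurse did approve which proposal last week.
The filler 'which proposal' is interpreted as the direct object of 'approve'. It moves to the left edge, and the trace sits right after 'approve':
Which proposal did the nurse approve ___ last week?

approve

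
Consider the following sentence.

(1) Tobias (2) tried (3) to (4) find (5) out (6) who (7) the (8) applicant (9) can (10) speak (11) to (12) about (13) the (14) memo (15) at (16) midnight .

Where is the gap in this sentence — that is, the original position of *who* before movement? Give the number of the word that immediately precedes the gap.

11

Underlying clause: The applicant can speak to who about the memo at midnight.
'who' is the object of the preposition 'to'. Fronting leaves a gap immediately after 'to':
Tobias tried to find out who the applicant can speak to ___ about the memo at midnight.
'to' is word 11.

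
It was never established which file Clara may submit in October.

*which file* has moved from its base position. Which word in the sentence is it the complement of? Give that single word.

Before movement: Clara may submit which file in October.
The filler 'which file' is interpreted as the direct object of 'submit'. It moves to the left edge, and the trace sits right after 'submit':
It was never established which file Clara may submit ___ in October.

submit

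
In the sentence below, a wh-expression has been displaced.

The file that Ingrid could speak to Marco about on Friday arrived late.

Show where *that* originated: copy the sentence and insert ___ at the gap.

'that' is the object of the preposition 'about'. The gap is right after 'about'.

The file that Ingrid could speak to Marco about ___ on Friday arrived late.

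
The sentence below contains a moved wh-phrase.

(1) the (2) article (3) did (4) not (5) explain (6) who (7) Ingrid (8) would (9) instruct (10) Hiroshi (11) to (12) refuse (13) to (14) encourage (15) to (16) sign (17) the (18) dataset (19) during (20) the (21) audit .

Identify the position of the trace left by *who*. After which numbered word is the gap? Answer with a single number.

14

In situ: Ingrid would instruct Hiroshi to refuse to encourage who to sign the dataset during the audit.
The filler 'who' is interpreted as the direct object of 'encourage'. Fronting leaves a gap immediately after 'encourage':
The article did not explain who Ingrid would instruct Hiroshi to refuse to encourage ___ to sign the dataset during the audit.
'encourage' is word 14.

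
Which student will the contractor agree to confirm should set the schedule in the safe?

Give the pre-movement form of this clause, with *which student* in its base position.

'which student' is the subject of the clause embedded under 'confirm'. It moves to the left edge, and the trace sits right after 'confirm':
Which student will the contractor agree to confirm ___ should set the schedule in the safe?

The contractor will agree to confirm which student should set the schedule in the safe.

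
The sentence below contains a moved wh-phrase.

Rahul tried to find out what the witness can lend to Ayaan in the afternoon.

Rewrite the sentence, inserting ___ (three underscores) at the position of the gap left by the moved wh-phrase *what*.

Before movement: The witness can lend what to Ayaan in the afternoon.
The filler 'what' is interpreted as the direct object of 'lend'. The gap is right after 'lend'.

Rahul tried to find out what the witness can lend ___ to Ayaan in the afternoon.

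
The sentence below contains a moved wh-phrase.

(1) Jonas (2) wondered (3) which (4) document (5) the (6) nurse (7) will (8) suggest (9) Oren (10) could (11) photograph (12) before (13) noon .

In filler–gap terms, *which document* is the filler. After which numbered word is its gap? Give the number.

In situ: The nurse will suggest Oren could photograph which document before noon.
'which document' is the direct object of 'photograph'. It moves to the left edge, and the trace sits right after 'photograph':
Jonas wondered which document the nurse will suggest Oren could photograph ___ before noon.
'photograph' is word 11.

11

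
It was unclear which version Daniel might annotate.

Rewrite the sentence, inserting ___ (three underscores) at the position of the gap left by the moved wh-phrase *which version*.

Pre-movement form: Daniel might annotate which version.
The filler 'which version' is interpreted as the direct object of 'annotate'. The gap is right after 'annotate'.

It was unclear which version Daniel might annotate ___.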